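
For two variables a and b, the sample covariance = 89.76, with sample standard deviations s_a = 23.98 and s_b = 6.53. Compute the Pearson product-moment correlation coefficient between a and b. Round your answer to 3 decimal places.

0.573

r = Cov(a,b) / (s_a · s_b) = 89.76 / (23.98 × 6.53)
  = 89.76 / 156.5894 ≈ 0.573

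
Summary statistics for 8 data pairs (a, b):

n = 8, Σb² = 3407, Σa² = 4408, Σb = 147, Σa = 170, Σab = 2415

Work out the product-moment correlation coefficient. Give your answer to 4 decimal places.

-0.9458

r = (nΣab − ΣaΣb) / √[(nΣa² − (Σa)²)(nΣb² − (Σb)²)]
Numerator: 8×2415 − 170×147 = -5670
Denominator: √[(35264 − 28900)(27256 − 21609)] = √[6364 × 5647] = 5994.7901
r = -5670 / 5994.7901 ≈ -0.9458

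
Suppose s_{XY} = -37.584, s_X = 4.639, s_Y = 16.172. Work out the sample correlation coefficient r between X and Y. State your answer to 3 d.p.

r = Cov(X,Y) / (s_X · s_Y) = -37.584 / (4.639 × 16.172)
  = -37.584 / 75.0219 ≈ -0.501

-0.501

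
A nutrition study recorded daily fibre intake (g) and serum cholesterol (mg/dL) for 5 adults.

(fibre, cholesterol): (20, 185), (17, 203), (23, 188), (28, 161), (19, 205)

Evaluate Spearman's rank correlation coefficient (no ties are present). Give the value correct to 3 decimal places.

-0.800

Rank fibre: 3, 1, 4, 5, 2
Rank cholesterol: 2, 4, 3, 1, 5
d = rank(fibre) − rank(cholesterol): 1, -3, 1, 4, -3; Σd² = 36
ρ = 1 − 6Σd² / [n(n²−1)] = 1 − 6×36 / (5×24) = 1 − 216/120 ≈ -0.800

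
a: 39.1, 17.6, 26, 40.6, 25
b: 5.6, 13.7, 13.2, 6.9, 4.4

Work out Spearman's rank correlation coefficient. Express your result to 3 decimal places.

-0.300

Rank a: 4, 1, 3, 5, 2
Rank b: 2, 5, 4, 3, 1
d = rank(a) − rank(b): 2, -4, -1, 2, 1; Σd² = 26
ρ = 1 − 6Σd² / [n(n²−1)] = 1 − 6×26 / (5×24) = 1 − 156/120 ≈ -0.300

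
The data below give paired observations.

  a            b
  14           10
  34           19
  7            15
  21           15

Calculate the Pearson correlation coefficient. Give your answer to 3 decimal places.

n = 4, Σa = 76, Σb = 59, Σa² = 1842, Σb² = 911, Σab = 1206
nΣab − ΣaΣb = 4824 − 4484 = 340
nΣa² − (Σa)² = 7368 − 5776 = 1592; nΣb² − (Σb)² = 3644 − 3481 = 163
r = 340 / √(1592 × 163) = 340 / 509.4075 ≈ 0.667

0.667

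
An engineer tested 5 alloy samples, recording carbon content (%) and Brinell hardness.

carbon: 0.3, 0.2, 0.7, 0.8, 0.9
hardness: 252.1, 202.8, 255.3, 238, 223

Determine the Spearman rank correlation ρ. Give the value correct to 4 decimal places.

Rank carbon: 2, 1, 3, 4, 5
Rank hardness: 4, 1, 5, 3, 2
d = rank(carbon) − rank(hardness): -2, 0, -2, 1, 3; Σd² = 18
ρ = 1 − 6Σd² / [n(n²−1)] = 1 − 6×18 / (5×24) = 1 − 108/120 ≈ 0.1000

0.1000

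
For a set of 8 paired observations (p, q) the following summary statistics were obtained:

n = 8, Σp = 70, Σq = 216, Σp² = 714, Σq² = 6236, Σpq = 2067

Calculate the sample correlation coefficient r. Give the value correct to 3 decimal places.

r = (nΣpq − ΣpΣq) / √[(nΣp² − (Σp)²)(nΣq² − (Σq)²)]
Numerator: 8×2067 − 70×216 = 1416
Denominator: √[(5712 − 4900)(49888 − 46656)] = √[812 × 3232] = 1619.9951
r = 1416 / 1619.9951 ≈ 0.874

0.874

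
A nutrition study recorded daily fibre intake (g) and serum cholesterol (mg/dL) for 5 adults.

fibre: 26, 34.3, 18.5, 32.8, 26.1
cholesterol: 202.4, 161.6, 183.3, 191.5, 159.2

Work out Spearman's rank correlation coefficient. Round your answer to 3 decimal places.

-0.300

Rank fibre: 2, 5, 1, 4, 3
Rank cholesterol: 5, 2, 3, 4, 1
d = rank(fibre) − rank(cholesterol): -3, 3, -2, 0, 2; Σd² = 26
ρ = 1 − 6Σd² / [n(n²−1)] = 1 − 6×26 / (5×24) = 1 − 156/120 ≈ -0.300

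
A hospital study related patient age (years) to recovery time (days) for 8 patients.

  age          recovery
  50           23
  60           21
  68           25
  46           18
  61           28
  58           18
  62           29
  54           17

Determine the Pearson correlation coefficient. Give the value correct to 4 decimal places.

n = 8, Σx = 459, Σy = 179, Σx² = 26685, Σy² = 4157, Σxy = 10406
nΣxy − ΣxΣy = 83248 − 82161 = 1087
nΣx² − (Σx)² = 213480 − 210681 = 2799; nΣy² − (Σy)² = 33256 − 32041 = 1215
r = 1087 / √(2799 × 1215) = 1087 / 1844.1217 ≈ 0.5894

0.5894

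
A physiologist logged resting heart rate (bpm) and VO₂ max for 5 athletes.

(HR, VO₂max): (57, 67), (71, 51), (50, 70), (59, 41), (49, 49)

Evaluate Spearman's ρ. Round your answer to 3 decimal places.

-0.200

Rank HR: 3, 5, 2, 4, 1
Rank VO₂max: 4, 3, 5, 1, 2
d = rank(HR) − rank(VO₂max): -1, 2, -3, 3, -1; Σd² = 24
ρ = 1 − 6Σd² / [n(n²−1)] = 1 − 6×24 / (5×24) = 1 − 144/120 ≈ -0.200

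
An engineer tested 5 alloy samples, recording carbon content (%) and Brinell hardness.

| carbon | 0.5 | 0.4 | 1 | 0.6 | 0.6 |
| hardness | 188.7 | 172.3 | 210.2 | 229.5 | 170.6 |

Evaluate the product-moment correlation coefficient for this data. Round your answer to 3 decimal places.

n = 5, Σx = 3.1, Σy = 971.3, Σx² = 2.13, Σy² = 191253.63, Σxy = 613.53
nΣxy − ΣxΣy = 3067.65 − 3011.03 = 56.62
nΣx² − (Σx)² = 10.65 − 9.61 = 1.04; nΣy² − (Σy)² = 956268.15 − 943423.69 = 12844.46
r = 56.62 / √(1.04 × 12844.46) = 56.62 / 115.5778 ≈ 0.490

0.490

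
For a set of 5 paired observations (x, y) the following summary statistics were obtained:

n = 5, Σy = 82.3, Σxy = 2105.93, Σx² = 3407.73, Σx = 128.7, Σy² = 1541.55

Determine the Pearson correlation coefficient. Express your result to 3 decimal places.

-0.094

r = (nΣxy − ΣxΣy) / √[(nΣx² − (Σx)²)(nΣy² − (Σy)²)]
Numerator: 5×2105.93 − 128.7×82.3 = -62.36
Denominator: √[(17038.65 − 16563.69)(7707.75 − 6773.29)] = √[474.96 × 934.46] = 666.2065
r = -62.36 / 666.2065 ≈ -0.094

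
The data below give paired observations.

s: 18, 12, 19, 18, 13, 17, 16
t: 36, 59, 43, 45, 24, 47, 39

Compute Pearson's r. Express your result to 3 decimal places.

-0.069

n = 7, Σs = 113, Σt = 293, Σs² = 1867, Σt² = 12957, Σst = 4718
nΣst − ΣsΣt = 33026 − 33109 = -83
nΣs² − (Σs)² = 13069 − 12769 = 300; nΣt² − (Σt)² = 90699 − 85849 = 4850
r = -83 / √(300 × 4850) = -83 / 1206.2338 ≈ -0.069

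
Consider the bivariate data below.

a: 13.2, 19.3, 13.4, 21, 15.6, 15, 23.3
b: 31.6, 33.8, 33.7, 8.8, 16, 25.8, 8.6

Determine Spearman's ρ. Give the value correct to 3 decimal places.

Rank a: 1, 5, 2, 6, 4, 3, 7
Rank b: 5, 7, 6, 2, 3, 4, 1
d = rank(a) − rank(b): -4, -2, -4, 4, 1, -1, 6; Σd² = 90
ρ = 1 − 6Σd² / [n(n²−1)] = 1 − 6×90 / (7×48) = 1 − 540/336 ≈ -0.607

-0.607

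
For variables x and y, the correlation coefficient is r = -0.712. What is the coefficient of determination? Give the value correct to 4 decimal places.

r² = (-0.712)² = 0.5069

0.5069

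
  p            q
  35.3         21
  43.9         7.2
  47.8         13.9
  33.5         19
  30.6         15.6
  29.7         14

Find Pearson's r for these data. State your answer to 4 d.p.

n = 6, Σp = 220.8, Σq = 90.7, Σp² = 8398.84, Σq² = 1486.41, Σpq = 3251.46
nΣpq − ΣpΣq = 19508.76 − 20026.56 = -517.8
nΣp² − (Σp)² = 50393.04 − 48752.64 = 1640.4; nΣq² − (Σq)² = 8918.46 − 8226.49 = 691.97
r = -517.8 / √(1640.4 × 691.97) = -517.8 / 1065.4143 ≈ -0.4860

-0.4860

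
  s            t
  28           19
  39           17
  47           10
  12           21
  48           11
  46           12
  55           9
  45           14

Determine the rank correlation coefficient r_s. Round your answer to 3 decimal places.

-0.976

Rank s: 2, 3, 6, 1, 7, 5, 8, 4
Rank t: 7, 6, 2, 8, 3, 4, 1, 5
d = rank(s) − rank(t): -5, -3, 4, -7, 4, 1, 7, -1; Σd² = 166
ρ = 1 − 6Σd² / [n(n²−1)] = 1 − 6×166 / (8×63) = 1 − 996/504 ≈ -0.976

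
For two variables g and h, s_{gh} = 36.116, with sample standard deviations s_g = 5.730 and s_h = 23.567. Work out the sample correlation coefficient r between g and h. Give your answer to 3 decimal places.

r = Cov(g,h) / (s_g · s_h) = 36.116 / (5.730 × 23.567)
  = 36.116 / 135.0389 ≈ 0.267

0.267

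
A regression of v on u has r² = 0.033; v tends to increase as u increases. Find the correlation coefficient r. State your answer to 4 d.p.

0.1817

|r| = √0.033 = 0.1817
The association is positive, so r = 0.1817.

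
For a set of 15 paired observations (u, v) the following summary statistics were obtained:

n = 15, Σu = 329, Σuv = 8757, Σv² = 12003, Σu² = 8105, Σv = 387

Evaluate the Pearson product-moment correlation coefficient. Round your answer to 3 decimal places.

r = (nΣuv − ΣuΣv) / √[(nΣu² − (Σu)²)(nΣv² − (Σv)²)]
Numerator: 15×8757 − 329×387 = 4032
Denominator: √[(121575 − 108241)(180045 − 149769)] = √[13334 × 30276] = 20092.2917
r = 4032 / 20092.2917 ≈ 0.201

0.201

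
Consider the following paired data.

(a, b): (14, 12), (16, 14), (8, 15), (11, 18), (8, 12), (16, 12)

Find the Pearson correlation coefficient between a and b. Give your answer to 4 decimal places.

n = 6, Σa = 73, Σb = 83, Σa² = 957, Σb² = 1177, Σab = 998
nΣab − ΣaΣb = 5988 − 6059 = -71
nΣa² − (Σa)² = 5742 − 5329 = 413; nΣb² − (Σb)² = 7062 − 6889 = 173
r = -71 / √(413 × 173) = -71 / 267.2995 ≈ -0.2656

-0.2656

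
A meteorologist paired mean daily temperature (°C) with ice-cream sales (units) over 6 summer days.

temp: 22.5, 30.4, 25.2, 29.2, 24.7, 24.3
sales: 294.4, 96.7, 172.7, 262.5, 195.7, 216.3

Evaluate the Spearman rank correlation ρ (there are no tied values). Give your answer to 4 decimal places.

-0.6571

Rank temp: 1, 6, 4, 5, 3, 2
Rank sales: 6, 1, 2, 5, 3, 4
d = rank(temp) − rank(sales): -5, 5, 2, 0, 0, -2; Σd² = 58
ρ = 1 − 6Σd² / [n(n²−1)] = 1 − 6×58 / (6×35) = 1 − 348/210 ≈ -0.6571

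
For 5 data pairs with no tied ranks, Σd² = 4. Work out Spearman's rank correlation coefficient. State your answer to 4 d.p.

ρ = 1 − 6Σd² / [n(n²−1)] = 1 − 6×4 / (5×24)
  = 1 − 24/120 = 1 − 0.20000 ≈ 0.8000

0.8000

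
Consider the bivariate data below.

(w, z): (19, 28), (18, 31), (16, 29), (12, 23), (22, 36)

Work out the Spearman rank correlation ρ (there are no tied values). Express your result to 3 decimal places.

Rank w: 4, 3, 2, 1, 5
Rank z: 2, 4, 3, 1, 5
d = rank(w) − rank(z): 2, -1, -1, 0, 0; Σd² = 6
ρ = 1 − 6Σd² / [n(n²−1)] = 1 − 6×6 / (5×24) = 1 − 36/120 ≈ 0.700

0.700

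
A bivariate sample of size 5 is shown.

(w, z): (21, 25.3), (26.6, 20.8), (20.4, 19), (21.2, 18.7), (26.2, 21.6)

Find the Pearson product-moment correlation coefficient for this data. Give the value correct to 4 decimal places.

n = 5, Σw = 115.4, Σz = 105.4, Σw² = 2700.6, Σz² = 2249.98, Σwz = 2434.54
nΣwz − ΣwΣz = 12172.7 − 12163.16 = 9.54
nΣw² − (Σw)² = 13503 − 13317.16 = 185.84; nΣz² − (Σz)² = 11249.9 − 11109.16 = 140.74
r = 9.54 / √(185.84 × 140.74) = 9.54 / 161.7255 ≈ 0.0590

0.0590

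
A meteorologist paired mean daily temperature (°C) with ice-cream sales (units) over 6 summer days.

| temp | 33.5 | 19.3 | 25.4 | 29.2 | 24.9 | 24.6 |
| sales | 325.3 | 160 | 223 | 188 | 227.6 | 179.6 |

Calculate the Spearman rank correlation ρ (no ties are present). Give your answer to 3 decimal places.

Rank temp: 6, 1, 4, 5, 3, 2
Rank sales: 6, 1, 4, 3, 5, 2
d = rank(temp) − rank(sales): 0, 0, 0, 2, -2, 0; Σd² = 8
ρ = 1 − 6Σd² / [n(n²−1)] = 1 − 6×8 / (6×35) = 1 − 48/210 ≈ 0.771

0.771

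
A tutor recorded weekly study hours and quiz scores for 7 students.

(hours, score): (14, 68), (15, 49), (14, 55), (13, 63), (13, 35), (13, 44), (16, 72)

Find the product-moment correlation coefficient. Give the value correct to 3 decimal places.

n = 7, Σx = 98, Σy = 386, Σx² = 1380, Σy² = 22364, Σxy = 5455
nΣxy − ΣxΣy = 38185 − 37828 = 357
nΣx² − (Σx)² = 9660 − 9604 = 56; nΣy² − (Σy)² = 156548 − 148996 = 7552
r = 357 / √(56 × 7552) = 357 / 650.3168 ≈ 0.549

0.549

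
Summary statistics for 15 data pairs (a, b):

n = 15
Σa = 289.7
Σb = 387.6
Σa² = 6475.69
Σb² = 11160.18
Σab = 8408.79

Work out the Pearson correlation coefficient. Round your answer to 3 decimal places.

r = (nΣab − ΣaΣb) / √[(nΣa² − (Σa)²)(nΣb² − (Σb)²)]
Numerator: 15×8408.79 − 289.7×387.6 = 13844.13
Denominator: √[(97135.35 − 83926.09)(167402.7 − 150233.76)] = √[13209.26 × 17168.94] = 15059.5150
r = 13844.13 / 15059.5150 ≈ 0.919

0.919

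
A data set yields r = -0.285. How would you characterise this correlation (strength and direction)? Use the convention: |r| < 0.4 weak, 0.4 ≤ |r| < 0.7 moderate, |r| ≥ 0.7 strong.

weak negative

r = -0.285 < 0 so the relationship is negative.
|r| = 0.285, which falls in the weak range.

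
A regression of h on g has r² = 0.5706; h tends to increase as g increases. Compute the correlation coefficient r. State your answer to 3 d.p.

0.755

|r| = √0.5706 = 0.755
The association is positive, so r = 0.755.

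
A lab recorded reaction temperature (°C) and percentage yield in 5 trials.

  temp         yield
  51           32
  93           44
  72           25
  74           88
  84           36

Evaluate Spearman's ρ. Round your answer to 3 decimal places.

Rank temp: 1, 5, 2, 3, 4
Rank yield: 2, 4, 1, 5, 3
d = rank(temp) − rank(yield): -1, 1, 1, -2, 1; Σd² = 8
ρ = 1 − 6Σd² / [n(n²−1)] = 1 − 6×8 / (5×24) = 1 − 48/120 ≈ 0.600

0.600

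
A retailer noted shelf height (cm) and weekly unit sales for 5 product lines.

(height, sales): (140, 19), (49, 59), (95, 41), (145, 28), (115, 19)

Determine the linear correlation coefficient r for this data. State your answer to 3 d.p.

n = 5, Σx = 544, Σy = 166, Σx² = 65276, Σy² = 6668, Σxy = 15691
nΣxy − ΣxΣy = 78455 − 90304 = -11849
nΣx² − (Σx)² = 326380 − 295936 = 30444; nΣy² − (Σy)² = 33340 − 27556 = 5784
r = -11849 / √(30444 × 5784) = -11849 / 13269.8190 ≈ -0.893

-0.893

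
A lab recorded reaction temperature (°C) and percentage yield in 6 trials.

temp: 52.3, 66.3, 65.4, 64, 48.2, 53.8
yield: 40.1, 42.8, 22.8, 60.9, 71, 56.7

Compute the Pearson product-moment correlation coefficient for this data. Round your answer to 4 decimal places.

-0.5508

n = 6, Σx = 350, Σy = 294.3, Σx² = 20721.82, Σy² = 15924.39, Σxy = 16796.25
nΣxy − ΣxΣy = 100777.5 − 103005 = -2227.5
nΣx² − (Σx)² = 124330.92 − 122500 = 1830.92; nΣy² − (Σy)² = 95546.34 − 86612.49 = 8933.85
r = -2227.5 / √(1830.92 × 8933.85) = -2227.5 / 4044.3992 ≈ -0.5508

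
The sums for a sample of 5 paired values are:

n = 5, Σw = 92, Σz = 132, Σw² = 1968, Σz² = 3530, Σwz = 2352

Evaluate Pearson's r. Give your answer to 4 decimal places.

-0.6886

r = (nΣwz − ΣwΣz) / √[(nΣw² − (Σw)²)(nΣz² − (Σz)²)]
Numerator: 5×2352 − 92×132 = -384
Denominator: √[(9840 − 8464)(17650 − 17424)] = √[1376 × 226] = 557.6522
r = -384 / 557.6522 ≈ -0.6886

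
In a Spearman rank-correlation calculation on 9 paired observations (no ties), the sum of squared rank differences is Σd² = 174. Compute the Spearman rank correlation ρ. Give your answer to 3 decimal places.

-0.450

ρ = 1 − 6Σd² / [n(n²−1)] = 1 − 6×174 / (9×80)
  = 1 − 1044/720 = 1 − 1.4500 ≈ -0.450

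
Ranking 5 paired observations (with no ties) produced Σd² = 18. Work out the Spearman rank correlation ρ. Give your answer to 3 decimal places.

0.100

ρ = 1 − 6Σd² / [n(n²−1)] = 1 − 6×18 / (5×24)
  = 1 − 108/120 = 1 − 0.9000 ≈ 0.100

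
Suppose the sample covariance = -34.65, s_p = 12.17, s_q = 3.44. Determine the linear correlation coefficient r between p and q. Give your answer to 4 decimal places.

r = Cov(p,q) / (s_p · s_q) = -34.65 / (12.17 × 3.44)
  = -34.65 / 41.8648 ≈ -0.8277

-0.8277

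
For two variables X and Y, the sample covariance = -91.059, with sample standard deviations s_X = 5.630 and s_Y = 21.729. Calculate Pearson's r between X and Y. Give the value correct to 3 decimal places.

-0.744

r = Cov(X,Y) / (s_X · s_Y) = -91.059 / (5.630 × 21.729)
  = -91.059 / 122.3343 ≈ -0.744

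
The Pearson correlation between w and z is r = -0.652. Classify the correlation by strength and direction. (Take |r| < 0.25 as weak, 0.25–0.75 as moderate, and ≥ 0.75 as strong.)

r = -0.652 < 0 so the relationship is negative.
|r| = 0.652, which falls in the moderate range.

moderate negative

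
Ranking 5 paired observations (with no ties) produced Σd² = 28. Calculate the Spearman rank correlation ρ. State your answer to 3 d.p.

ρ = 1 − 6Σd² / [n(n²−1)] = 1 − 6×28 / (5×24)
  = 1 − 168/120 = 1 − 1.4000 ≈ -0.400

-0.400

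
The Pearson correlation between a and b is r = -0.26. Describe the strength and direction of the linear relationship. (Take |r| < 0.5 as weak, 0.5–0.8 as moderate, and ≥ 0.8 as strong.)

weak negative

r = -0.26 < 0 so the relationship is negative.
|r| = 0.26, which falls in the weak range.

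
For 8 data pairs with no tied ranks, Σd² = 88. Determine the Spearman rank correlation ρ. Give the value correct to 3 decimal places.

ρ = 1 − 6Σd² / [n(n²−1)] = 1 − 6×88 / (8×63)
  = 1 − 528/504 = 1 − 1.0476 ≈ -0.048

-0.048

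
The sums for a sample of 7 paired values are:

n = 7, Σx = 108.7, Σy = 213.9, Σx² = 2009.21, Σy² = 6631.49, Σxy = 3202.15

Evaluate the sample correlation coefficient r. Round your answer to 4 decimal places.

r = (nΣxy − ΣxΣy) / √[(nΣx² − (Σx)²)(nΣy² − (Σy)²)]
Numerator: 7×3202.15 − 108.7×213.9 = -835.88
Denominator: √[(14064.47 − 11815.69)(46420.43 − 45753.21)] = √[2248.78 × 667.22] = 1224.9208
r = -835.88 / 1224.9208 ≈ -0.6824

-0.6824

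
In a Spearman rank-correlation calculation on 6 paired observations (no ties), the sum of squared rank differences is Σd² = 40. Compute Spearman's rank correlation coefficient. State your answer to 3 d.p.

-0.143

ρ = 1 − 6Σd² / [n(n²−1)] = 1 − 6×40 / (6×35)
  = 1 − 240/210 = 1 − 1.1429 ≈ -0.143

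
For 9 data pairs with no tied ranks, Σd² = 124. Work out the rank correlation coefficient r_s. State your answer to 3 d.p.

ρ = 1 − 6Σd² / [n(n²−1)] = 1 − 6×124 / (9×80)
  = 1 − 744/720 = 1 − 1.0333 ≈ -0.033

-0.033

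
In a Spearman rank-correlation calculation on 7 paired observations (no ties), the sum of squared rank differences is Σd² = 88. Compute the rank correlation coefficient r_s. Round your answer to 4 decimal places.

ρ = 1 − 6Σd² / [n(n²−1)] = 1 − 6×88 / (7×48)
  = 1 − 528/336 = 1 − 1.57143 ≈ -0.5714

-0.5714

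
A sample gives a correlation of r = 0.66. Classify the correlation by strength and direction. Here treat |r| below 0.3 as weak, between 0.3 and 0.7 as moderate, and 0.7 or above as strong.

moderate positive

r = 0.66 > 0 so the relationship is positive.
|r| = 0.66, which falls in the moderate range.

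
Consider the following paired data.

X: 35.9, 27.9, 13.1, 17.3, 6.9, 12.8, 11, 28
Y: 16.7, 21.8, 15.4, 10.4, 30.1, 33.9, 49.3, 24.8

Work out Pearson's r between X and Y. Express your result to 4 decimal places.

-0.4506

n = 8, ΣX = 152.9, ΣY = 202.4, ΣX² = 3654.57, ΣY² = 6200.2, ΣXY = 3467.72
nΣXY − ΣXΣY = 27741.76 − 30946.96 = -3205.2
nΣX² − (ΣX)² = 29236.56 − 23378.41 = 5858.15; nΣY² − (ΣY)² = 49601.6 − 40965.76 = 8635.84
r = -3205.2 / √(5858.15 × 8635.84) = -3205.2 / 7112.6680 ≈ -0.4506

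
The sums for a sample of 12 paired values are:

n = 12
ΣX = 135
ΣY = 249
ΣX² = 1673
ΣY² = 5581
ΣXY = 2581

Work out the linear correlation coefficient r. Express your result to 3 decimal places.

-0.871

r = (nΣXY − ΣXΣY) / √[(nΣX² − (ΣX)²)(nΣY² − (ΣY)²)]
Numerator: 12×2581 − 135×249 = -2643
Denominator: √[(20076 − 18225)(66972 − 62001)] = √[1851 × 4971] = 3033.3679
r = -2643 / 3033.3679 ≈ -0.871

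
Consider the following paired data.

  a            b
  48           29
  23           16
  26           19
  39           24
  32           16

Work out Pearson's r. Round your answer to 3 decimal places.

n = 5, Σa = 168, Σb = 104, Σa² = 6054, Σb² = 2290, Σab = 3702
nΣab − ΣaΣb = 18510 − 17472 = 1038
nΣa² − (Σa)² = 30270 − 28224 = 2046; nΣb² − (Σb)² = 11450 − 10816 = 634
r = 1038 / √(2046 × 634) = 1038 / 1138.9311 ≈ 0.911

0.911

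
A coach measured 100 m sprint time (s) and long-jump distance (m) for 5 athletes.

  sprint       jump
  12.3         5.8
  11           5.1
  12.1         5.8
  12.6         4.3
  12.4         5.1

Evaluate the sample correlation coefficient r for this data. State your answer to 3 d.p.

n = 5, Σx = 60.4, Σy = 26.1, Σx² = 731.22, Σy² = 137.79, Σxy = 315.04
nΣxy − ΣxΣy = 1575.2 − 1576.44 = -1.24
nΣx² − (Σx)² = 3656.1 − 3648.16 = 7.94; nΣy² − (Σy)² = 688.95 − 681.21 = 7.74
r = -1.24 / √(7.94 × 7.74) = -1.24 / 7.8394 ≈ -0.158

-0.158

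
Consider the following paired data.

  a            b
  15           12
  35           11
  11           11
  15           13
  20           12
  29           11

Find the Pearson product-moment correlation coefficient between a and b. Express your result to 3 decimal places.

n = 6, Σa = 125, Σb = 70, Σa² = 3037, Σb² = 820, Σab = 1440
nΣab − ΣaΣb = 8640 − 8750 = -110
nΣa² − (Σa)² = 18222 − 15625 = 2597; nΣb² − (Σb)² = 4920 − 4900 = 20
r = -110 / √(2597 × 20) = -110 / 227.9035 ≈ -0.483

-0.483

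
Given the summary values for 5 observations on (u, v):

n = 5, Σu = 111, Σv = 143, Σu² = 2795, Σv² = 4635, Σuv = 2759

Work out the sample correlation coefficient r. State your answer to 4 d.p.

r = (nΣuv − ΣuΣv) / √[(nΣu² − (Σu)²)(nΣv² − (Σv)²)]
Numerator: 5×2759 − 111×143 = -2078
Denominator: √[(13975 − 12321)(23175 − 20449)] = √[1654 × 2726] = 2123.3945
r = -2078 / 2123.3945 ≈ -0.9786

-0.9786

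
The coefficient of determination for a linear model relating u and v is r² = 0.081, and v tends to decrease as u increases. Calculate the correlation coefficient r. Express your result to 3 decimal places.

-0.285

|r| = √0.081 = 0.285
The association is negative, so r = −0.285.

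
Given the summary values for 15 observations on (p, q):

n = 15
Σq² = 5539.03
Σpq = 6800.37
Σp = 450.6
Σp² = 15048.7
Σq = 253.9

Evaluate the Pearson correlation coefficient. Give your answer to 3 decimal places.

-0.603

r = (nΣpq − ΣpΣq) / √[(nΣp² − (Σp)²)(nΣq² − (Σq)²)]
Numerator: 15×6800.37 − 450.6×253.9 = -12401.79
Denominator: √[(225730.5 − 203040.36)(83085.45 − 64465.21)] = √[22690.14 × 18620.24] = 20554.7039
r = -12401.79 / 20554.7039 ≈ -0.603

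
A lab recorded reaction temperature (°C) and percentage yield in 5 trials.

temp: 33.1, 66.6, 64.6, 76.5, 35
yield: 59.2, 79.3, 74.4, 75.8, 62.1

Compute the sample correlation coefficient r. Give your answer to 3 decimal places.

n = 5, Σx = 275.8, Σy = 350.8, Σx² = 16781.58, Σy² = 24930.54, Σxy = 20019.34
nΣxy − ΣxΣy = 100096.7 − 96750.64 = 3346.06
nΣx² − (Σx)² = 83907.9 − 76065.64 = 7842.26; nΣy² − (Σy)² = 124652.7 − 123060.64 = 1592.06
r = 3346.06 / √(7842.26 × 1592.06) = 3346.06 / 3533.4613 ≈ 0.947

0.947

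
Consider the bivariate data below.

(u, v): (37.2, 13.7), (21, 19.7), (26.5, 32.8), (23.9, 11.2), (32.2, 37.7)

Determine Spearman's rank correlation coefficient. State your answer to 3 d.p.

0.200

Rank u: 5, 1, 3, 2, 4
Rank v: 2, 3, 4, 1, 5
d = rank(u) − rank(v): 3, -2, -1, 1, -1; Σd² = 16
ρ = 1 − 6Σd² / [n(n²−1)] = 1 − 6×16 / (5×24) = 1 − 96/120 ≈ 0.200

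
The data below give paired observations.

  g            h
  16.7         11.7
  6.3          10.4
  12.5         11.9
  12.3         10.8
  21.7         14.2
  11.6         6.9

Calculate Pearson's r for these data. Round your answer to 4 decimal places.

0.6401

n = 6, Σg = 81.1, Σh = 65.9, Σg² = 1231.57, Σh² = 752.55, Σgh = 930.68
nΣgh − ΣgΣh = 5584.08 − 5344.49 = 239.59
nΣg² − (Σg)² = 7389.42 − 6577.21 = 812.21; nΣh² − (Σh)² = 4515.3 − 4342.81 = 172.49
r = 239.59 / √(812.21 × 172.49) = 239.59 / 374.2968 ≈ 0.6401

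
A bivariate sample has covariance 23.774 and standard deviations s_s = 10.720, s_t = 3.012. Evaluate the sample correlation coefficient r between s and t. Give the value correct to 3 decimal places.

0.736

r = Cov(s,t) / (s_s · s_t) = 23.774 / (10.720 × 3.012)
  = 23.774 / 32.2886 ≈ 0.736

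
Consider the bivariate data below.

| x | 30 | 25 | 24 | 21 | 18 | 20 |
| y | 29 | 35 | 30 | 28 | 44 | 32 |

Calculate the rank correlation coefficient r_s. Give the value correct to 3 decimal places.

-0.429

Rank x: 6, 5, 4, 3, 1, 2
Rank y: 2, 5, 3, 1, 6, 4
d = rank(x) − rank(y): 4, 0, 1, 2, -5, -2; Σd² = 50
ρ = 1 − 6Σd² / [n(n²−1)] = 1 − 6×50 / (6×35) = 1 − 300/210 ≈ -0.429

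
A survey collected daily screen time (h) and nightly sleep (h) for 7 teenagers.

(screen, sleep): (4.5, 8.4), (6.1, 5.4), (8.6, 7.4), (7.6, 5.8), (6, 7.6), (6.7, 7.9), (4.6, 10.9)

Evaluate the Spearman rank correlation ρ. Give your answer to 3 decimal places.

Rank screen: 1, 4, 7, 6, 3, 5, 2
Rank sleep: 6, 1, 3, 2, 4, 5, 7
d = rank(screen) − rank(sleep): -5, 3, 4, 4, -1, 0, -5; Σd² = 92
ρ = 1 − 6Σd² / [n(n²−1)] = 1 − 6×92 / (7×48) = 1 − 552/336 ≈ -0.643

-0.643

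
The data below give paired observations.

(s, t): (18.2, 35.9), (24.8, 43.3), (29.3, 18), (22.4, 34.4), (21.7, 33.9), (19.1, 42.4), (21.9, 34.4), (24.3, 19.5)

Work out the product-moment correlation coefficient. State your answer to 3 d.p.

n = 8, Σs = 181.7, Σt = 261.8, Σs² = 4212.33, Σt² = 9181.64, Σst = 5797.86
nΣst − ΣsΣt = 46382.88 − 47569.06 = -1186.18
nΣs² − (Σs)² = 33698.64 − 33014.89 = 683.75; nΣt² − (Σt)² = 73453.12 − 68539.24 = 4913.88
r = -1186.18 / √(683.75 × 4913.88) = -1186.18 / 1832.9936 ≈ -0.647

-0.647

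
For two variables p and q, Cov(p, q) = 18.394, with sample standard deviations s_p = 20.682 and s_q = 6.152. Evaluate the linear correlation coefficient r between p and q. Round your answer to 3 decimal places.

0.145

r = Cov(p,q) / (s_p · s_q) = 18.394 / (20.682 × 6.152)
  = 18.394 / 127.2357 ≈ 0.145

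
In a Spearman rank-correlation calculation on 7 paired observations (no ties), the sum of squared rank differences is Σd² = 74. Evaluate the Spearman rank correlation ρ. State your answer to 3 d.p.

-0.321

ρ = 1 − 6Σd² / [n(n²−1)] = 1 − 6×74 / (7×48)
  = 1 − 444/336 = 1 − 1.3214 ≈ -0.321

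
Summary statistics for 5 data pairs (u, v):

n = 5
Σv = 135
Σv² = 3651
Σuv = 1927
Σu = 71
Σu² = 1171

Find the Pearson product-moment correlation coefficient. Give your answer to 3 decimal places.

r = (nΣuv − ΣuΣv) / √[(nΣu² − (Σu)²)(nΣv² − (Σv)²)]
Numerator: 5×1927 − 71×135 = 50
Denominator: √[(5855 − 5041)(18255 − 18225)] = √[814 × 30] = 156.2690
r = 50 / 156.2690 ≈ 0.320

0.320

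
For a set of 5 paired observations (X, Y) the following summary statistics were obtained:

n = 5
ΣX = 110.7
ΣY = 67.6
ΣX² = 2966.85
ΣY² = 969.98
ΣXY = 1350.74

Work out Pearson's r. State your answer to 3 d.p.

r = (nΣXY − ΣXΣY) / √[(nΣX² − (ΣX)²)(nΣY² − (ΣY)²)]
Numerator: 5×1350.74 − 110.7×67.6 = -729.62
Denominator: √[(14834.25 − 12254.49)(4849.9 − 4569.76)] = √[2579.76 × 280.14] = 850.1141
r = -729.62 / 850.1141 ≈ -0.858

-0.858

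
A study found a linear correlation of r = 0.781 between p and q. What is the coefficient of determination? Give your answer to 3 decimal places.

r² = (0.781)² = 0.610

0.610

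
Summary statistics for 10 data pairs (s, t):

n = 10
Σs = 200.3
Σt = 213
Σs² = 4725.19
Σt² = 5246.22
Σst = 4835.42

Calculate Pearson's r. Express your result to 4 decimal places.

0.8000

r = (nΣst − ΣsΣt) / √[(nΣs² − (Σs)²)(nΣt² − (Σt)²)]
Numerator: 10×4835.42 − 200.3×213 = 5690.3
Denominator: √[(47251.9 − 40120.09)(52462.2 − 45369)] = √[7131.81 × 7093.2] = 7112.4788
r = 5690.3 / 7112.4788 ≈ 0.8000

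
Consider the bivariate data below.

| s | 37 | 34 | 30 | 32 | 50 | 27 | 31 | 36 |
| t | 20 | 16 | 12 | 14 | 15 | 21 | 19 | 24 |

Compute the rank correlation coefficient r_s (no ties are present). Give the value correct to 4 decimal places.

Rank s: 7, 5, 2, 4, 8, 1, 3, 6
Rank t: 6, 4, 1, 2, 3, 7, 5, 8
d = rank(s) − rank(t): 1, 1, 1, 2, 5, -6, -2, -2; Σd² = 76
ρ = 1 − 6Σd² / [n(n²−1)] = 1 − 6×76 / (8×63) = 1 − 456/504 ≈ 0.0952

0.0952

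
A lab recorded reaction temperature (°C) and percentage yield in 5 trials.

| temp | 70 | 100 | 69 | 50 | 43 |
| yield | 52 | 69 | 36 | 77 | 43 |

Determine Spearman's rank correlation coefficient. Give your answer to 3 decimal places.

0.200

Rank temp: 4, 5, 3, 2, 1
Rank yield: 3, 4, 1, 5, 2
d = rank(temp) − rank(yield): 1, 1, 2, -3, -1; Σd² = 16
ρ = 1 − 6Σd² / [n(n²−1)] = 1 − 6×16 / (5×24) = 1 − 96/120 ≈ 0.200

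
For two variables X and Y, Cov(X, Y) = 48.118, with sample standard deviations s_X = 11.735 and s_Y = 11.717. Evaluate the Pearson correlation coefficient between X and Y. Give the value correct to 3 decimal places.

0.350

r = Cov(X,Y) / (s_X · s_Y) = 48.118 / (11.735 × 11.717)
  = 48.118 / 137.4990 ≈ 0.350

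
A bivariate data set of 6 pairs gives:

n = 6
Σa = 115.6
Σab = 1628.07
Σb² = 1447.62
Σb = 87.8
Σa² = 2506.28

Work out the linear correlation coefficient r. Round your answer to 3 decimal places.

r = (nΣab − ΣaΣb) / √[(nΣa² − (Σa)²)(nΣb² − (Σb)²)]
Numerator: 6×1628.07 − 115.6×87.8 = -381.26
Denominator: √[(15037.68 − 13363.36)(8685.72 − 7708.84)] = √[1674.32 × 976.88] = 1278.9096
r = -381.26 / 1278.9096 ≈ -0.298

-0.298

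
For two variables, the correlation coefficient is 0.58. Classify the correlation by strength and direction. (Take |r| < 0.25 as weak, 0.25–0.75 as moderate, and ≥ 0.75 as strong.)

moderate positive

r = 0.58 > 0 so the relationship is positive.
|r| = 0.58, which falls in the moderate range.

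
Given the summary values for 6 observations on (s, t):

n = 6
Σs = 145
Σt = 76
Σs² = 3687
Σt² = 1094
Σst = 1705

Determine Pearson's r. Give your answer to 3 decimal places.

r = (nΣst − ΣsΣt) / √[(nΣs² − (Σs)²)(nΣt² − (Σt)²)]
Numerator: 6×1705 − 145×76 = -790
Denominator: √[(22122 − 21025)(6564 − 5776)] = √[1097 × 788] = 929.7505
r = -790 / 929.7505 ≈ -0.850

-0.850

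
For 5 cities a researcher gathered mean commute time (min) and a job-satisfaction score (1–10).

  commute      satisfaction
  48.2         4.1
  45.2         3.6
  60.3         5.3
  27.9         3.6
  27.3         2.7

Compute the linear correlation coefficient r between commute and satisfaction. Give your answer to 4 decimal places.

n = 5, Σx = 208.9, Σy = 19.3, Σx² = 9526.07, Σy² = 78.11, Σxy = 854.08
nΣxy − ΣxΣy = 4270.4 − 4031.77 = 238.63
nΣx² − (Σx)² = 47630.35 − 43639.21 = 3991.14; nΣy² − (Σy)² = 390.55 − 372.49 = 18.06
r = 238.63 / √(3991.14 × 18.06) = 238.63 / 268.4772 ≈ 0.8888

0.8888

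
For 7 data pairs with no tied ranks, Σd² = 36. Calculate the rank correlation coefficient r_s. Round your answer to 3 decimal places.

0.357

ρ = 1 − 6Σd² / [n(n²−1)] = 1 − 6×36 / (7×48)
  = 1 − 216/336 = 1 − 0.6429 ≈ 0.357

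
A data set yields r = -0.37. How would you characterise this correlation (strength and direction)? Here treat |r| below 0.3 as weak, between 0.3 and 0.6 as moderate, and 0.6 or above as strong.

moderate negative

r = -0.37 < 0 so the relationship is negative.
|r| = 0.37, which falls in the moderate range.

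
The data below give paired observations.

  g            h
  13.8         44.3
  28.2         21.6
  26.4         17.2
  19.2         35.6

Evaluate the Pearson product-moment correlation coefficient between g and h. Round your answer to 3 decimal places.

n = 4, Σg = 87.6, Σh = 118.7, Σg² = 2051.28, Σh² = 3992.25, Σgh = 2358.06
nΣgh − ΣgΣh = 9432.24 − 10398.12 = -965.88
nΣg² − (Σg)² = 8205.12 − 7673.76 = 531.36; nΣh² − (Σh)² = 15969 − 14089.69 = 1879.31
r = -965.88 / √(531.36 × 1879.31) = -965.88 / 999.2948 ≈ -0.967

-0.967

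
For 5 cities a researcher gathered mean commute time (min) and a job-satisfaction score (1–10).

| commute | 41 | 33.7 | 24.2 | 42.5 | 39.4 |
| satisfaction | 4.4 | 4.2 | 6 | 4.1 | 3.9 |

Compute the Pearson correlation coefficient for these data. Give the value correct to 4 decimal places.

n = 5, Σx = 180.8, Σy = 22.6, Σx² = 6760.94, Σy² = 105.02, Σxy = 795.05
nΣxy − ΣxΣy = 3975.25 − 4086.08 = -110.83
nΣx² − (Σx)² = 33804.7 − 32688.64 = 1116.06; nΣy² − (Σy)² = 525.1 − 510.76 = 14.34
r = -110.83 / √(1116.06 × 14.34) = -110.83 / 126.5081 ≈ -0.8761

-0.8761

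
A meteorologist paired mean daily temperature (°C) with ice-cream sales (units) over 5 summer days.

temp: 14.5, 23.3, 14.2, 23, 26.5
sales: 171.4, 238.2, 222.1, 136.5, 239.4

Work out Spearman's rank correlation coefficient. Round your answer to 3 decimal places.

0.600

Rank temp: 2, 4, 1, 3, 5
Rank sales: 2, 4, 3, 1, 5
d = rank(temp) − rank(sales): 0, 0, -2, 2, 0; Σd² = 8
ρ = 1 − 6Σd² / [n(n²−1)] = 1 − 6×8 / (5×24) = 1 − 48/120 ≈ 0.600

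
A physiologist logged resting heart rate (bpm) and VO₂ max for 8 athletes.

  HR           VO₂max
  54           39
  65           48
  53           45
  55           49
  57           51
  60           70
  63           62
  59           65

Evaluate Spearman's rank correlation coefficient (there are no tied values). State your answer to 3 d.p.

0.548

Rank HR: 2, 8, 1, 3, 4, 6, 7, 5
Rank VO₂max: 1, 3, 2, 4, 5, 8, 6, 7
d = rank(HR) − rank(VO₂max): 1, 5, -1, -1, -1, -2, 1, -2; Σd² = 38
ρ = 1 − 6Σd² / [n(n²−1)] = 1 − 6×38 / (8×63) = 1 − 228/504 ≈ 0.548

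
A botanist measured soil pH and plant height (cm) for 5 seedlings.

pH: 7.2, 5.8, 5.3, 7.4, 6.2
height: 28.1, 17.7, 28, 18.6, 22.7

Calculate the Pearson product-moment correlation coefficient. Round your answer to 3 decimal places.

n = 5, Σx = 31.9, Σy = 115.1, Σx² = 206.77, Σy² = 2748.15, Σxy = 731.76
nΣxy − ΣxΣy = 3658.8 − 3671.69 = -12.89
nΣx² − (Σx)² = 1033.85 − 1017.61 = 16.24; nΣy² − (Σy)² = 13740.75 − 13248.01 = 492.74
r = -12.89 / √(16.24 × 492.74) = -12.89 / 89.4544 ≈ -0.144

-0.144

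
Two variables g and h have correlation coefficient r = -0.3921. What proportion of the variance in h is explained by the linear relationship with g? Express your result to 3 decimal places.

r² = (-0.3921)² = 0.154

0.154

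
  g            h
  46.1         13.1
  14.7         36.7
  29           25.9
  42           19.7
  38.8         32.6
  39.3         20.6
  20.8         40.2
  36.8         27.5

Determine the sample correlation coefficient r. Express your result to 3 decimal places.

-0.837

n = 8, Σg = 267.5, Σh = 216.3, Σg² = 9783.11, Σh² = 6436.81, Σgh = 6644.52
nΣgh − ΣgΣh = 53156.16 − 57860.25 = -4704.09
nΣg² − (Σg)² = 78264.88 − 71556.25 = 6708.63; nΣh² − (Σh)² = 51494.48 − 46785.69 = 4708.79
r = -4704.09 / √(6708.63 × 4708.79) = -4704.09 / 5620.4564 ≈ -0.837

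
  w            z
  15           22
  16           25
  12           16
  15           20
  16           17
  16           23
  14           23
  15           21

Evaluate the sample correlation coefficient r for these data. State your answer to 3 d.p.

0.507

n = 8, Σw = 119, Σz = 167, Σw² = 1783, Σz² = 3553, Σwz = 2499
nΣwz − ΣwΣz = 19992 − 19873 = 119
nΣw² − (Σw)² = 14264 − 14161 = 103; nΣz² − (Σz)² = 28424 − 27889 = 535
r = 119 / √(103 × 535) = 119 / 234.7445 ≈ 0.507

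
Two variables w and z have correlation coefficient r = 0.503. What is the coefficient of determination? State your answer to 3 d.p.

r² = (0.503)² = 0.253

0.253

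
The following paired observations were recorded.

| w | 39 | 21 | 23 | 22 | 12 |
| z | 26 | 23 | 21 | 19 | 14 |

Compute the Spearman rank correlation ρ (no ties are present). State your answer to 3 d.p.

Rank w: 5, 2, 4, 3, 1
Rank z: 5, 4, 3, 2, 1
d = rank(w) − rank(z): 0, -2, 1, 1, 0; Σd² = 6
ρ = 1 − 6Σd² / [n(n²−1)] = 1 − 6×6 / (5×24) = 1 − 36/120 ≈ 0.700

0.700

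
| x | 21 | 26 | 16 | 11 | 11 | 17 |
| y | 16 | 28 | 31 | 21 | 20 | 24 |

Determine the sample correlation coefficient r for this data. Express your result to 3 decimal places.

0.243

n = 6, Σx = 102, Σy = 140, Σx² = 1904, Σy² = 3418, Σxy = 2419
nΣxy − ΣxΣy = 14514 − 14280 = 234
nΣx² − (Σx)² = 11424 − 10404 = 1020; nΣy² − (Σy)² = 20508 − 19600 = 908
r = 234 / √(1020 × 908) = 234 / 962.3721 ≈ 0.243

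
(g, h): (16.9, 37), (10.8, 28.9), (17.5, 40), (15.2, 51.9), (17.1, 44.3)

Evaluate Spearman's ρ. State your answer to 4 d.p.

Rank g: 3, 1, 5, 2, 4
Rank h: 2, 1, 3, 5, 4
d = rank(g) − rank(h): 1, 0, 2, -3, 0; Σd² = 14
ρ = 1 − 6Σd² / [n(n²−1)] = 1 − 6×14 / (5×24) = 1 − 84/120 ≈ 0.3000

0.3000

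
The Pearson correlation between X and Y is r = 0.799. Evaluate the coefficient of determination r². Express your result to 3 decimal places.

r² = (0.799)² = 0.638

0.638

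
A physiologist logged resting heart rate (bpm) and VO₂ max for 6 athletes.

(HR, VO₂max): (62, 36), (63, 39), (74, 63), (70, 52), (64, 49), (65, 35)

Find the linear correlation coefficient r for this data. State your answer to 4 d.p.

n = 6, Σx = 398, Σy = 274, Σx² = 26510, Σy² = 13116, Σxy = 18402
nΣxy − ΣxΣy = 110412 − 109052 = 1360
nΣx² − (Σx)² = 159060 − 158404 = 656; nΣy² − (Σy)² = 78696 − 75076 = 3620
r = 1360 / √(656 × 3620) = 1360 / 1541.0127 ≈ 0.8825

0.8825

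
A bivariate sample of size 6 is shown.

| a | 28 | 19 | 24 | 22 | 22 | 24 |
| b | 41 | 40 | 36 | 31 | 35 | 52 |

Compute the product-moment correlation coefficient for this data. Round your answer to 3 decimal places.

0.256

n = 6, Σa = 139, Σb = 235, Σa² = 3265, Σb² = 9467, Σab = 5472
nΣab − ΣaΣb = 32832 − 32665 = 167
nΣa² − (Σa)² = 19590 − 19321 = 269; nΣb² − (Σb)² = 56802 − 55225 = 1577
r = 167 / √(269 × 1577) = 167 / 651.3164 ≈ 0.256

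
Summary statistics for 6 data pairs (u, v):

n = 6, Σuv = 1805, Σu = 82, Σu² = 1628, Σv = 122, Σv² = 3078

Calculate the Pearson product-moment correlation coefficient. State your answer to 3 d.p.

r = (nΣuv − ΣuΣv) / √[(nΣu² − (Σu)²)(nΣv² − (Σv)²)]
Numerator: 6×1805 − 82×122 = 826
Denominator: √[(9768 − 6724)(18468 − 14884)] = √[3044 × 3584] = 3302.9829
r = 826 / 3302.9829 ≈ 0.250

0.250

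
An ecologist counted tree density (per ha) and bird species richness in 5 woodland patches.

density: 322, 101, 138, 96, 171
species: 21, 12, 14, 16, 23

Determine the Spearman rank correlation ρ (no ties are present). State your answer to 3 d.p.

Rank density: 5, 2, 3, 1, 4
Rank species: 4, 1, 2, 3, 5
d = rank(density) − rank(species): 1, 1, 1, -2, -1; Σd² = 8
ρ = 1 − 6Σd² / [n(n²−1)] = 1 − 6×8 / (5×24) = 1 − 48/120 ≈ 0.600

0.600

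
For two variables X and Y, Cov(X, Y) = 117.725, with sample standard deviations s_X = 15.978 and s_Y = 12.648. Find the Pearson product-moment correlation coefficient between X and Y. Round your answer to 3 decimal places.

r = Cov(X,Y) / (s_X · s_Y) = 117.725 / (15.978 × 12.648)
  = 117.725 / 202.0897 ≈ 0.583

0.583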